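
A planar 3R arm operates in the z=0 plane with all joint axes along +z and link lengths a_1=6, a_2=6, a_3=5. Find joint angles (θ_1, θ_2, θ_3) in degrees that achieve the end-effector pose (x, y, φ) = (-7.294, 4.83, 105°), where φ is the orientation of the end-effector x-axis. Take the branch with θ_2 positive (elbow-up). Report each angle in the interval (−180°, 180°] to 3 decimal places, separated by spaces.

wrist centre = target − a_3·(cos φ, sin φ) = (-5.9999, 0.0004)
cos θ_2 = (35.9989−6²−6²)/(2·6·6) = -0.5000; θ_2 = 120.0010° (elbow-up)
β = atan2(0.0004,-5.9999) = 179.9965°; ψ = atan2(5.1961,2.9999) = 60.0005°
θ_1 = β − ψ = 119.9959°
θ_3 = φ − θ_1 − θ_2 = -134.9970° (wrapped to (-180°,180°])

119.996 120.001 -134.997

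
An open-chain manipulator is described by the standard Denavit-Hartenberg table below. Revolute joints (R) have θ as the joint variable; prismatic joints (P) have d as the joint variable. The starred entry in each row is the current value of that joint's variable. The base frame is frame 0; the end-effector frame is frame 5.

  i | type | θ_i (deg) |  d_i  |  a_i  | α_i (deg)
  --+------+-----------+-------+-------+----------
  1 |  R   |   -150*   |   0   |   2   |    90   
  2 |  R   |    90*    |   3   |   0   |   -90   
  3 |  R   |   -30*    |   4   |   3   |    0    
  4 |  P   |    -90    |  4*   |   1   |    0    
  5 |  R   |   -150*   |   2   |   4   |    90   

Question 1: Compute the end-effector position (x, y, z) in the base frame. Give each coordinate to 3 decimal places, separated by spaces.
6.245 5.183 2.098

after link 1: o_1 = (-1.7321, -1.0000, 0.0000)
after link 2: o_2 = (-3.2321, 1.5981, 0.0000)
after link 3: o_3 = (-0.5179, 4.8971, 2.5981)
after link 4: o_4 = (2.5131, 7.6471, 2.0981)
after link 5: o_5 = (6.2452, 5.1830, 2.0981)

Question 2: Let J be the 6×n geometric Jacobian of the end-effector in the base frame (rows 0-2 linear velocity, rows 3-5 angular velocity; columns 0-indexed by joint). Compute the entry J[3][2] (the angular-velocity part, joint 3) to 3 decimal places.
axis z_2 = (0.8660,0.5000,0.0000); lever o_n−o_2 = (9.4772,3.5849,2.0981)
cross product → J_v[:, 2] = (1.0490,-1.8170,-1.6340)
J_ω[:, 2] = z_2
entry J[3][2] = 0.8660

0.866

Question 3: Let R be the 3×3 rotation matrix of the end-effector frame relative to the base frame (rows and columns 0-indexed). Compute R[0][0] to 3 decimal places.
0.500

End-effector x-axis (col 0 of R) = (0.5000,-0.8660,-0.0000)
R[0][0] = 0.5000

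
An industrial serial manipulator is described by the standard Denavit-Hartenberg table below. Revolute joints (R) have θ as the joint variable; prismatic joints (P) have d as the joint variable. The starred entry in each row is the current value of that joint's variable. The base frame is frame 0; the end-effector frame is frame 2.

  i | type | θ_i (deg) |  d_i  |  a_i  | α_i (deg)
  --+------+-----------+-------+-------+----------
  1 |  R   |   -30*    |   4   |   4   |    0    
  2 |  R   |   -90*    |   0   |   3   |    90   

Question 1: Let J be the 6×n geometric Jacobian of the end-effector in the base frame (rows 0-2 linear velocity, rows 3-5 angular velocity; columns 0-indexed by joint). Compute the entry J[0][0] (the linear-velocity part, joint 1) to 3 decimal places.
4.598

axis z_0 = ẑ; lever o_n−o_0 = (1.9641,-4.5981,4.0000)
cross product → J_v[:, 0] = (4.5981,1.9641,-0.0000)
J_ω[:, 0] = z_0
entry J[0][0] = 4.5981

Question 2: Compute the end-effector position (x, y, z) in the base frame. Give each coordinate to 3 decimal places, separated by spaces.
after link 1: o_1 = (3.4641, -2.0000, 4.0000)
after link 2: o_2 = (1.9641, -4.5981, 4.0000)

1.964 -4.598 4.000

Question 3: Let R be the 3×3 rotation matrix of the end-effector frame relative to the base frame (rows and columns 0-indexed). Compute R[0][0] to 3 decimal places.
-0.500

End-effector x-axis (col 0 of R) = (-0.5000,-0.8660,0.0000)
R[0][0] = -0.5000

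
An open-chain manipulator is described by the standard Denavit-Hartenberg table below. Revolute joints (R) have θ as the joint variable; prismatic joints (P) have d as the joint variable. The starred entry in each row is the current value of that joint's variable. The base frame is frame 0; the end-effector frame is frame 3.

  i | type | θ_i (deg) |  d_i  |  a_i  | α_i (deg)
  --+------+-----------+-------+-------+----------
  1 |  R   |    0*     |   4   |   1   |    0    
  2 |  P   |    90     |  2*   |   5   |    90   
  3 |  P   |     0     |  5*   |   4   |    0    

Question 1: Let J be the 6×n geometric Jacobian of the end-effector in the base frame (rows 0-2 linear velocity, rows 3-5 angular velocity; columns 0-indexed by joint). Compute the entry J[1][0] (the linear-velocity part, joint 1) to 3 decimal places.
axis z_0 = ẑ; lever o_n−o_0 = (6.0000,9.0000,6.0000)
cross product → J_v[:, 0] = (-9.0000,6.0000,0.0000)
J_ω[:, 0] = z_0
entry J[1][0] = 6.0000

6.000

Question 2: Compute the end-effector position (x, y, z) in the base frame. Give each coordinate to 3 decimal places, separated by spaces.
after link 1: o_1 = (1.0000, 0.0000, 4.0000)
after link 2: o_2 = (1.0000, 5.0000, 6.0000)
after link 3: o_3 = (6.0000, 9.0000, 6.0000)

6.000 9.000 6.000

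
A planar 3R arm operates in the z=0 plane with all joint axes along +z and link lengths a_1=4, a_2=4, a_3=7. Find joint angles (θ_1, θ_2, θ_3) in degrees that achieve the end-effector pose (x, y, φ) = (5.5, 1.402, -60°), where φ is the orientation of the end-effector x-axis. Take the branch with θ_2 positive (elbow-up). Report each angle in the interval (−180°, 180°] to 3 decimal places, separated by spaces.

wrist centre = target − a_3·(cos φ, sin φ) = (2.0000, 7.4642)
cos θ_2 = (59.7140−4²−4²)/(2·4·4) = 0.8661; θ_2 = 29.9959° (elbow-up)
β = atan2(7.4642,2.0000) = 75.0001°; ψ = atan2(1.9998,7.4642) = 14.9980°
θ_1 = β − ψ = 60.0022°
θ_3 = φ − θ_1 − θ_2 = -149.9981° (wrapped to (-180°,180°])

60.002 29.996 -149.998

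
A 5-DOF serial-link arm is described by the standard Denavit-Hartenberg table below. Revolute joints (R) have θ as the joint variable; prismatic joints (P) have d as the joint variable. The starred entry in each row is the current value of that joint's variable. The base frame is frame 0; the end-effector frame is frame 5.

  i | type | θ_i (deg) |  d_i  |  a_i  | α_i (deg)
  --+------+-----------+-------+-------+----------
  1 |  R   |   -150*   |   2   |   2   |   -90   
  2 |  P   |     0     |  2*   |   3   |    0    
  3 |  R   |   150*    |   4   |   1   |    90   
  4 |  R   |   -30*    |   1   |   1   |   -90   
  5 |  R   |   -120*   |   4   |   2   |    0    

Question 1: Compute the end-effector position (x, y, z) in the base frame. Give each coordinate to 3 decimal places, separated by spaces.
1.469 -10.080 -1.866

after link 1: o_1 = (-1.7321, -1.0000, 2.0000)
after link 2: o_2 = (-3.3301, -4.2321, 2.0000)
after link 3: o_3 = (-0.5801, -7.2631, 1.5000)
after link 4: o_4 = (-0.6136, -6.7051, 0.2010)
after link 5: o_5 = (1.4689, -10.0801, -1.8660)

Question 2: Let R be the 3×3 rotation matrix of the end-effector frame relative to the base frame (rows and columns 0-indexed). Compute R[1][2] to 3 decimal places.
End-effector z-axis (col 2 of R) = (0.8080,-0.5335,-0.2500)
R[1][2] = -0.5335

-0.533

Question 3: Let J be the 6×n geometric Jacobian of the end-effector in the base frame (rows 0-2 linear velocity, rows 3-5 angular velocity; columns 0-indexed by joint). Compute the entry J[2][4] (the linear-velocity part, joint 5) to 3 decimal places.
axis z_4 = (0.8080,-0.5335,-0.2500); lever o_n−o_4 = (2.0825,-3.3750,-2.0670)
cross product → J_v[:, 4] = (0.2590,1.1495,-1.6160)
J_ω[:, 4] = z_4
entry J[2][4] = -1.6160

-1.616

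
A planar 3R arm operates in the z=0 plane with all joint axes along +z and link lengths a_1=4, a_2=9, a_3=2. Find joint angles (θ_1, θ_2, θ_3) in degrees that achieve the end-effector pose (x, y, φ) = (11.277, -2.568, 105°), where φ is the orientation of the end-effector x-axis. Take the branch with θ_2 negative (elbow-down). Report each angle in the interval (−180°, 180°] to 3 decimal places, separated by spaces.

wrist centre = target − a_3·(cos φ, sin φ) = (11.7946, -4.4999)
cos θ_2 = (159.3622−4²−9²)/(2·4·9) = 0.8661; θ_2 = -29.9868° (elbow-down)
β = atan2(-4.4999,11.7946) = -20.8827°; ψ = atan2(-4.4982,11.7953) = -20.8747°
θ_1 = β − ψ = -0.0080°
θ_3 = φ − θ_1 − θ_2 = 134.9948° (wrapped to (-180°,180°])

-0.008 -29.987 134.995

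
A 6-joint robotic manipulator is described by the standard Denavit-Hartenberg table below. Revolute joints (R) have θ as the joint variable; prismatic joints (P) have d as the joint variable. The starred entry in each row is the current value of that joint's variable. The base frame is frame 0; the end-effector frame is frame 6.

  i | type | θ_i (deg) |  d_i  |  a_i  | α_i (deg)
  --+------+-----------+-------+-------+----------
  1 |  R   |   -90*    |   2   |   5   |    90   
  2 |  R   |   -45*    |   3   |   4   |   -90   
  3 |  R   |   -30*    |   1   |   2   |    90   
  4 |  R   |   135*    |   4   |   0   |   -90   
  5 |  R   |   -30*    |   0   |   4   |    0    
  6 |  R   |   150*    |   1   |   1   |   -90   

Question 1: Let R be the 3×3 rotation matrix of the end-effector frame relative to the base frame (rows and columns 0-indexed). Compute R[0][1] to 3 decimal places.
-0.354

End-effector y-axis (col 1 of R) = (-0.3536,-0.9330,0.0670)
R[0][1] = -0.3536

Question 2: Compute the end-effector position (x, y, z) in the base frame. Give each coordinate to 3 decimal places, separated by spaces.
after link 1: o_1 = (0.0000, -5.0000, 2.0000)
after link 2: o_2 = (-3.0000, -7.8284, -0.8284)
after link 3: o_3 = (-4.0000, -9.7603, -1.3461)
after link 4: o_4 = (-7.4641, -8.3461, 0.0681)
after link 5: o_5 = (-7.9714, -7.8710, 4.0073)
after link 6: o_6 = (-7.0446, -7.2107, 3.1676)

-7.045 -7.211 3.168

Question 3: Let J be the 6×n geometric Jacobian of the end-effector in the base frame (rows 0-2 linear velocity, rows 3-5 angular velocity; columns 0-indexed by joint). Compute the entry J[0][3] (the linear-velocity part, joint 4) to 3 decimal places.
0.694

axis z_3 = (-0.8660,0.3536,0.3536); lever o_n−o_3 = (-3.0446,2.5496,4.5137)
cross product → J_v[:, 3] = (0.6944,2.8325,-1.1316)
J_ω[:, 3] = z_3
entry J[0][3] = 0.6944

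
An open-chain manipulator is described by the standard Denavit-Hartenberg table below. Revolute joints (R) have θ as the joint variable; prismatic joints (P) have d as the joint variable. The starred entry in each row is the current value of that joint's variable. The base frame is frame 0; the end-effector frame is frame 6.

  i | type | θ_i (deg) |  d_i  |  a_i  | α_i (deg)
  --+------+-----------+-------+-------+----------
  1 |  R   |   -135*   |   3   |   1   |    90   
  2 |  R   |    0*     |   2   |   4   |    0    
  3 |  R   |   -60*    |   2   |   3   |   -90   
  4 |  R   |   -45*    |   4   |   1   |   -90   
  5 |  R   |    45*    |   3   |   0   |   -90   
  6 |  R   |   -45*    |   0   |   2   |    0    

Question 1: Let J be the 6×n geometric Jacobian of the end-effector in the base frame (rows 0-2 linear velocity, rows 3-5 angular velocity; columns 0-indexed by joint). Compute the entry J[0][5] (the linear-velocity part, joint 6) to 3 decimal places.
-0.491

axis z_5 = (0.9633,0.2562,0.0795); lever o_n−o_5 = (0.2159,-0.1983,-1.9784)
cross product → J_v[:, 5] = (-0.4912,1.9230,-0.2463)
J_ω[:, 5] = z_5
entry J[0][5] = -0.4912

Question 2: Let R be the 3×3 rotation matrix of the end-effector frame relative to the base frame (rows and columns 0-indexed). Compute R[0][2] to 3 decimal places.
End-effector z-axis (col 2 of R) = (0.9633,0.2562,0.0795)
R[0][2] = 0.9633

0.963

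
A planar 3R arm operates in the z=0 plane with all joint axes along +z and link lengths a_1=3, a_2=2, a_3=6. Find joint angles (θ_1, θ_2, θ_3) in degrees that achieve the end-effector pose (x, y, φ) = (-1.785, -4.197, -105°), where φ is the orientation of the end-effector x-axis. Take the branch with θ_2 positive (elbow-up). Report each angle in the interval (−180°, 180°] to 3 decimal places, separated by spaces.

wrist centre = target − a_3·(cos φ, sin φ) = (-0.2321, 1.5986)
cos θ_2 = (2.6092−3²−2²)/(2·3·2) = -0.8659; θ_2 = 149.9852° (elbow-up)
β = atan2(1.5986,-0.2321) = 98.2608°; ψ = atan2(1.0004,1.2682) = 38.2687°
θ_1 = β − ψ = 59.9920°
θ_3 = φ − θ_1 − θ_2 = 45.0227° (wrapped to (-180°,180°])

59.992 149.985 45.023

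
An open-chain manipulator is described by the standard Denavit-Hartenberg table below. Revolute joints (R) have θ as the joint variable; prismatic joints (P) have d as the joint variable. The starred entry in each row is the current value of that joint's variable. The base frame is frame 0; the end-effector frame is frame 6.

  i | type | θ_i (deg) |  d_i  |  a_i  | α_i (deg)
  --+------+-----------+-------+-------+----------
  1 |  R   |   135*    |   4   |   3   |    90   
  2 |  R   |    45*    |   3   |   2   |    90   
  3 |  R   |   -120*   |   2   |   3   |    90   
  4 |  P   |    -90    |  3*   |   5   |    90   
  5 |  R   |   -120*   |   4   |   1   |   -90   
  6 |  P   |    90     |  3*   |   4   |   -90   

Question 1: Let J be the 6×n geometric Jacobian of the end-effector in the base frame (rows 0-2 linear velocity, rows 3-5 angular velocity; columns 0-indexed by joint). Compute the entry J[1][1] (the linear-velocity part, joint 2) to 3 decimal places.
-2.525

axis z_1 = (0.7071,0.7071,0.0000); lever o_n−o_1 = (3.0819,-2.0652,3.5702)
cross product → J_v[:, 1] = (2.5245,-2.5245,-3.6396)
J_ω[:, 1] = z_1
entry J[1][1] = -2.5245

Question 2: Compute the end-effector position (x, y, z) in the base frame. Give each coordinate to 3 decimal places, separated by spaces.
after link 1: o_1 = (-2.1213, 2.1213, 4.0000)
after link 2: o_2 = (-1.0000, 5.2426, 5.4142)
after link 3: o_3 = (-3.0871, 3.6555, 2.9393)
after link 4: o_4 = (1.7726, 0.9171, 4.6378)
after link 5: o_5 = (2.2909, 4.6854, 6.2287)
after link 6: o_6 = (0.9606, 0.0561, 7.5702)

0.961 0.056 7.570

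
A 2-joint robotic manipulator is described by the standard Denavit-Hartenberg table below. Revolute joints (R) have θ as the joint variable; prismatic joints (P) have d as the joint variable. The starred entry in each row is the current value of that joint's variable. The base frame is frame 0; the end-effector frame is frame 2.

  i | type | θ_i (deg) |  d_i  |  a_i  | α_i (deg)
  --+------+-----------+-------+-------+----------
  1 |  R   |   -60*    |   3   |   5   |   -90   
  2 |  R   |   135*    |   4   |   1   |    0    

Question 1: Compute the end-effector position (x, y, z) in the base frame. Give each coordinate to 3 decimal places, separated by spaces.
5.611 -1.718 2.293

after link 1: o_1 = (2.5000, -4.3301, 3.0000)
after link 2: o_2 = (5.6105, -1.7178, 2.2929)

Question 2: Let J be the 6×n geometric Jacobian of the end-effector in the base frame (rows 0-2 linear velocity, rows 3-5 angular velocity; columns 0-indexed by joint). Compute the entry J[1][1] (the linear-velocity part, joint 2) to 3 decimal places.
axis z_1 = (0.8660,0.5000,0.0000); lever o_n−o_1 = (3.1105,2.6124,-0.7071)
cross product → J_v[:, 1] = (-0.3536,0.6124,0.7071)
J_ω[:, 1] = z_1
entry J[1][1] = 0.6124

0.612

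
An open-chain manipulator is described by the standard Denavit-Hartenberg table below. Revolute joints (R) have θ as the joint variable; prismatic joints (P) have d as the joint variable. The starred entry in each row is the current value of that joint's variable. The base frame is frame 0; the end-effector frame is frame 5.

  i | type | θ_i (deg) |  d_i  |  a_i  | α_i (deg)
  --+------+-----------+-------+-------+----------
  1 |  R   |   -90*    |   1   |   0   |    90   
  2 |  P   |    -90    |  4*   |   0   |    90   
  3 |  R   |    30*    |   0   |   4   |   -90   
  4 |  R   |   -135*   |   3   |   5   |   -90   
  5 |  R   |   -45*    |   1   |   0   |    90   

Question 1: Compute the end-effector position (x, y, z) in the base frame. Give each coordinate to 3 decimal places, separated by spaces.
-7.184 4.243 1.485

after link 1: o_1 = (0.0000, 0.0000, 1.0000)
after link 2: o_2 = (-4.0000, -0.0000, 1.0000)
after link 3: o_3 = (-6.0000, -0.0000, -2.4641)
after link 4: o_4 = (-6.8303, 3.5355, 2.0978)
after link 5: o_5 = (-7.1839, 4.2426, 1.4854)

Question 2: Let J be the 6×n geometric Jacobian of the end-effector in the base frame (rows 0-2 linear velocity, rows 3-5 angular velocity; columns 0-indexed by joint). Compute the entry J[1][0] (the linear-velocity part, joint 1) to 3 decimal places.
-7.184

axis z_0 = ẑ; lever o_n−o_0 = (-7.1839,4.2426,1.4854)
cross product → J_v[:, 0] = (-4.2426,-7.1839,0.0000)
J_ω[:, 0] = z_0
entry J[1][0] = -7.1839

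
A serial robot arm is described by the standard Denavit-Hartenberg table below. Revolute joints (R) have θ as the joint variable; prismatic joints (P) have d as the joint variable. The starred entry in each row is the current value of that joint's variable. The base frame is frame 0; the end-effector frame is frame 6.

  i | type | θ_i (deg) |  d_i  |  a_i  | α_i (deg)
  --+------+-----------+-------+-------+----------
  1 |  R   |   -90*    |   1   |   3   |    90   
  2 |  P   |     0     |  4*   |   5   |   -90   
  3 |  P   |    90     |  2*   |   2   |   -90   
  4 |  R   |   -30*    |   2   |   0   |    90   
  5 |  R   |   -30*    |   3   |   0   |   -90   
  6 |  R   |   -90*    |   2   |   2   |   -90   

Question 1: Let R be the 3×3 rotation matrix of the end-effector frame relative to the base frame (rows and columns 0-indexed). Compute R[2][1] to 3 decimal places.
End-effector y-axis (col 1 of R) = (-0.4330,-0.8660,-0.2500)
R[2][1] = -0.2500

-0.250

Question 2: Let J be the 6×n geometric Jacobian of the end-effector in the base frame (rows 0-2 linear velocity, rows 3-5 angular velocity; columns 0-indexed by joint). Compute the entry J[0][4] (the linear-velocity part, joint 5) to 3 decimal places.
axis z_4 = (-0.5000,0.0000,0.8660); lever o_n−o_4 = (-1.6340,1.7321,4.8301)
cross product → J_v[:, 4] = (-1.5000,1.0000,-0.8660)
J_ω[:, 4] = z_4
entry J[0][4] = -1.5000

-1.500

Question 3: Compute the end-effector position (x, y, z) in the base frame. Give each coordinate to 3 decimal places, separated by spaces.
after link 1: o_1 = (0.0000, -3.0000, 1.0000)
after link 2: o_2 = (-4.0000, -8.0000, 1.0000)
after link 3: o_3 = (-2.0000, -8.0000, 3.0000)
after link 4: o_4 = (-2.0000, -6.0000, 3.0000)
after link 5: o_5 = (-3.5000, -6.0000, 5.5981)
after link 6: o_6 = (-3.6340, -4.2679, 7.8301)

-3.634 -4.268 7.830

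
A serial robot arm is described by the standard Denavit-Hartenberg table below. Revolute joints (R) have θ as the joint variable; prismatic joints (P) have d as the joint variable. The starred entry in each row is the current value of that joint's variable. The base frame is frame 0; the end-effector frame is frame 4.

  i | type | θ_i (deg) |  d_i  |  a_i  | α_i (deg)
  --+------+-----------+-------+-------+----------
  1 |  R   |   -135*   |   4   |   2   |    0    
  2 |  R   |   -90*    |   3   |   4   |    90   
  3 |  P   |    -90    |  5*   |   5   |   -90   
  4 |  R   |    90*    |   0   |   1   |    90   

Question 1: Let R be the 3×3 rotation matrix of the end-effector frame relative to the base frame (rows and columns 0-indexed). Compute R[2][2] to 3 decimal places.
-1.000

End-effector z-axis (col 2 of R) = (-0.0000,0.0000,-1.0000)
R[2][2] = -1.0000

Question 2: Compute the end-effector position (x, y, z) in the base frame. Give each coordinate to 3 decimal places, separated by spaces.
-1.414 4.243 2.000

after link 1: o_1 = (-1.4142, -1.4142, 4.0000)
after link 2: o_2 = (-4.2426, 1.4142, 7.0000)
after link 3: o_3 = (-0.7071, 4.9497, 2.0000)
after link 4: o_4 = (-1.4142, 4.2426, 2.0000)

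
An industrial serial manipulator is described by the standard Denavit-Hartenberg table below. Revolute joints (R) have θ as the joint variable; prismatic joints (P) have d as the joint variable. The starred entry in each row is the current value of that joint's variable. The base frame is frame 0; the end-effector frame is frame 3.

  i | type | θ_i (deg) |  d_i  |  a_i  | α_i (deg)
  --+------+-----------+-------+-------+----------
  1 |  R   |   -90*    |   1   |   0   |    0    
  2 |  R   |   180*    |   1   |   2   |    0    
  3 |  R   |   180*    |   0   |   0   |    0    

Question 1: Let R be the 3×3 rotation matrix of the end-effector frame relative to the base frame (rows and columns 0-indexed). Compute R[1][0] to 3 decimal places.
-1.000

End-effector x-axis (col 0 of R) = (-0.0000,-1.0000,0.0000)
R[1][0] = -1.0000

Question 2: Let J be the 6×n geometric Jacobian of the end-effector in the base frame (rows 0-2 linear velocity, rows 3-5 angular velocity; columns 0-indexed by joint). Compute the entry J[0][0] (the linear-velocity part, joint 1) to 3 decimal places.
axis z_0 = ẑ; lever o_n−o_0 = (0.0000,2.0000,2.0000)
cross product → J_v[:, 0] = (-2.0000,0.0000,0.0000)
J_ω[:, 0] = z_0
entry J[0][0] = -2.0000

-2.000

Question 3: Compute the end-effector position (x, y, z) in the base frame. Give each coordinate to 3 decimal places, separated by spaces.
after link 1: o_1 = (0.0000, 0.0000, 1.0000)
after link 2: o_2 = (0.0000, 2.0000, 2.0000)
after link 3: o_3 = (0.0000, 2.0000, 2.0000)

0.000 2.000 2.000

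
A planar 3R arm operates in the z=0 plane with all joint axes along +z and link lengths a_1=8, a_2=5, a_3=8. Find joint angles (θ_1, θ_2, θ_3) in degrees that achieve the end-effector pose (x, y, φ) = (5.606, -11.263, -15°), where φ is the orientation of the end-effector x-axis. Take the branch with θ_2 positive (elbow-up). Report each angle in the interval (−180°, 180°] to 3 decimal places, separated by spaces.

wrist centre = target − a_3·(cos φ, sin φ) = (-2.1214, -9.1924)
cos θ_2 = (89.0015−8²−5²)/(2·8·5) = 0.0000; θ_2 = 89.9990° (elbow-up)
β = atan2(-9.1924,-2.1214) = -102.9950°; ψ = atan2(5.0000,8.0001) = 32.0051°
θ_1 = β − ψ = -135.0001°
θ_3 = φ − θ_1 − θ_2 = 30.0012° (wrapped to (-180°,180°])

-135.000 89.999 30.001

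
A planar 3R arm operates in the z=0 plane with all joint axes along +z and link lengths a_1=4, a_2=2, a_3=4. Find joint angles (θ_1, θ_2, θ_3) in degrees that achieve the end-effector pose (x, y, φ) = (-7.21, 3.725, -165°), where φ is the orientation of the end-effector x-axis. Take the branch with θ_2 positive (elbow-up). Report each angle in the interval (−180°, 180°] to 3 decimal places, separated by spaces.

wrist centre = target − a_3·(cos φ, sin φ) = (-3.3463, 4.7603)
cos θ_2 = (33.8579−4²−2²)/(2·4·2) = 0.8661; θ_2 = 29.9891° (elbow-up)
β = atan2(4.7603,-3.3463) = 125.1058°; ψ = atan2(0.9997,5.7322) = 9.8926°
θ_1 = β − ψ = 115.2132°
θ_3 = φ − θ_1 − θ_2 = 49.7977° (wrapped to (-180°,180°])

115.213 29.989 49.798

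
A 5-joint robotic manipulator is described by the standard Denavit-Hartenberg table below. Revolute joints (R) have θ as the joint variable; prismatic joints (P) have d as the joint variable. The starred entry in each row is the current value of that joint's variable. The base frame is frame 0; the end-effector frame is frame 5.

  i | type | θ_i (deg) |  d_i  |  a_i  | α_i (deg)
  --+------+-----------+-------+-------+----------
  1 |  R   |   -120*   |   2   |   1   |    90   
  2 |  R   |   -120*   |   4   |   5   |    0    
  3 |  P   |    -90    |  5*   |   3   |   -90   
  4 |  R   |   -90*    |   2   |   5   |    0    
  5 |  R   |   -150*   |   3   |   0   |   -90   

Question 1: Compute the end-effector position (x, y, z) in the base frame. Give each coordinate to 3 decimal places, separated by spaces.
after link 1: o_1 = (-0.5000, -0.8660, 2.0000)
after link 2: o_2 = (-2.7141, 3.2990, -2.3301)
after link 3: o_3 = (-5.7452, 8.0490, -0.8301)
after link 4: o_4 = (-9.5753, 11.4151, -2.5622)
after link 5: o_5 = (-8.8253, 12.7141, -5.1603)

-8.825 12.714 -5.160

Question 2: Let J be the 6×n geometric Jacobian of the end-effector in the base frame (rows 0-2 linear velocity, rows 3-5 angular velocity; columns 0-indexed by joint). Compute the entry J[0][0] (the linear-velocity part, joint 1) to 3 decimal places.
axis z_0 = ẑ; lever o_n−o_0 = (-8.8253,12.7141,-5.1603)
cross product → J_v[:, 0] = (-12.7141,-8.8253,0.0000)
J_ω[:, 0] = z_0
entry J[0][0] = -12.7141

-12.714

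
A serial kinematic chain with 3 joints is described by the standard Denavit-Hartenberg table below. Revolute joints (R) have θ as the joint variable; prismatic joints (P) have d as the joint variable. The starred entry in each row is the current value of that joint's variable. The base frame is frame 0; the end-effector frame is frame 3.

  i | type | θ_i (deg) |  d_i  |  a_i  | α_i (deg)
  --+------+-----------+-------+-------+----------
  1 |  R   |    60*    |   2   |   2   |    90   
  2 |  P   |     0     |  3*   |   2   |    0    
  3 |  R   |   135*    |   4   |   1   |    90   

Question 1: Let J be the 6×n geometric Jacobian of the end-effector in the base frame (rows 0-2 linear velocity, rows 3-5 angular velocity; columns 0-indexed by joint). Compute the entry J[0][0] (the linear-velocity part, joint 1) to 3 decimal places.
0.648

axis z_0 = ẑ; lever o_n−o_0 = (7.7086,-0.6483,2.7071)
cross product → J_v[:, 0] = (0.6483,7.7086,-0.0000)
J_ω[:, 0] = z_0
entry J[0][0] = 0.6483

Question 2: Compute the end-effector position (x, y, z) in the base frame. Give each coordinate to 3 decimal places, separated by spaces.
7.709 -0.648 2.707

after link 1: o_1 = (1.0000, 1.7321, 2.0000)
after link 2: o_2 = (4.5981, 1.9641, 2.0000)
after link 3: o_3 = (7.7086, -0.6483, 2.7071)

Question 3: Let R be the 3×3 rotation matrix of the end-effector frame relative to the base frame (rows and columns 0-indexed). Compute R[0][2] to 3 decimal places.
0.354

End-effector z-axis (col 2 of R) = (0.3536,0.6124,0.7071)
R[0][2] = 0.3536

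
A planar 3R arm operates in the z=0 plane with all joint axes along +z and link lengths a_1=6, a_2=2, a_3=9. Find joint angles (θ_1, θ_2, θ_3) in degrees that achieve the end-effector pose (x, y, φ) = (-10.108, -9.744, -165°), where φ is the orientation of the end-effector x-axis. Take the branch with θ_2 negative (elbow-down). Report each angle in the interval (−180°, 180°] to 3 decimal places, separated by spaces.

-90.008 -44.975 -30.017

wrist centre = target − a_3·(cos φ, sin φ) = (-1.4147, -7.4146)
cos θ_2 = (56.9780−6²−2²)/(2·6·2) = 0.7074; θ_2 = -44.9749° (elbow-down)
β = atan2(-7.4146,-1.4147) = -100.8019°; ψ = atan2(-1.4136,7.4148) = -10.7936°
θ_1 = β − ψ = -90.0083°
θ_3 = φ − θ_1 − θ_2 = -30.0168° (wrapped to (-180°,180°])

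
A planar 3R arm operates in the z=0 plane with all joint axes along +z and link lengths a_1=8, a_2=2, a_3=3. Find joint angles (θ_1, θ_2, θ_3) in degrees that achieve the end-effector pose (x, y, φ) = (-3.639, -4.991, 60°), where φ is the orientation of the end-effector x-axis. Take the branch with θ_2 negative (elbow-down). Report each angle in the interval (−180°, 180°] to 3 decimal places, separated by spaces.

-113.212 -59.993 -126.795

wrist centre = target − a_3·(cos φ, sin φ) = (-5.1390, -7.5891)
cos θ_2 = (84.0034−8²−2²)/(2·8·2) = 0.5001; θ_2 = -59.9930° (elbow-down)
β = atan2(-7.5891,-5.1390) = -124.1042°; ψ = atan2(-1.7319,9.0002) = -10.8924°
θ_1 = β − ψ = -113.2118°
θ_3 = φ − θ_1 − θ_2 = -126.7952° (wrapped to (-180°,180°])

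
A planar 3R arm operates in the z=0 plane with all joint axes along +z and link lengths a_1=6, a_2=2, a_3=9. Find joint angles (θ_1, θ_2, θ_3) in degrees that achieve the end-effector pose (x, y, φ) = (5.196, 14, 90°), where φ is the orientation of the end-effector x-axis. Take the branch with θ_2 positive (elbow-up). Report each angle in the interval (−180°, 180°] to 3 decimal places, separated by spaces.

30.000 60.004 -0.004

wrist centre = target − a_3·(cos φ, sin φ) = (5.1960, 5.0000)
cos θ_2 = (51.9984−6²−2²)/(2·6·2) = 0.4999; θ_2 = 60.0044° (elbow-up)
β = atan2(5.0000,5.1960) = 43.8987°; ψ = atan2(1.7321,6.9999) = 13.8987°
θ_1 = β − ψ = 30.0000°
θ_3 = φ − θ_1 − θ_2 = -0.0044° (wrapped to (-180°,180°])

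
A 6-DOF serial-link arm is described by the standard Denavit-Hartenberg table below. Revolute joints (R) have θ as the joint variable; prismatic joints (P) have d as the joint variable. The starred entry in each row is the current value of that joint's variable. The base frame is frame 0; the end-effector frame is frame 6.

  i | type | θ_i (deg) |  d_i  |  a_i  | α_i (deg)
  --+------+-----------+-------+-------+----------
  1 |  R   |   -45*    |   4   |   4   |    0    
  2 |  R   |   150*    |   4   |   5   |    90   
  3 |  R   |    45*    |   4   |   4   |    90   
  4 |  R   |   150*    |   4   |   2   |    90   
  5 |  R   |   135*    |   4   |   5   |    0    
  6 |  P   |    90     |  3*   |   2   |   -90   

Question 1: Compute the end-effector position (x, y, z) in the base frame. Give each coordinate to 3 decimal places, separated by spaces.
after link 1: o_1 = (2.8284, -2.8284, 4.0000)
after link 2: o_2 = (1.5343, 2.0012, 8.0000)
after link 3: o_3 = (4.6660, 5.7685, 10.8284)
after link 4: o_4 = (5.2168, 7.5764, 6.7753)
after link 5: o_5 = (5.2819, 13.8876, 7.8545)
after link 6: o_6 = (6.8686, 15.2721, 10.7812)

6.869 15.272 10.781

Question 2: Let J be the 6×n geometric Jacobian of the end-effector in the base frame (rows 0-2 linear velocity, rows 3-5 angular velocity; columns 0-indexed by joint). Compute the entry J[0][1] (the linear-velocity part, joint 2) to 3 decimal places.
-18.101

axis z_1 = (0.0000,0.0000,1.0000); lever o_n−o_1 = (4.0402,18.1005,6.7812)
cross product → J_v[:, 1] = (-18.1005,4.0402,0.0000)
J_ω[:, 1] = z_1
entry J[0][1] = -18.1005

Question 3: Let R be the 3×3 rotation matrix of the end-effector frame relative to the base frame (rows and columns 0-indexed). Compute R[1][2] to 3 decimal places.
End-effector z-axis (col 2 of R) = (0.5830,-0.8097,0.0670)
R[1][2] = -0.8097

-0.810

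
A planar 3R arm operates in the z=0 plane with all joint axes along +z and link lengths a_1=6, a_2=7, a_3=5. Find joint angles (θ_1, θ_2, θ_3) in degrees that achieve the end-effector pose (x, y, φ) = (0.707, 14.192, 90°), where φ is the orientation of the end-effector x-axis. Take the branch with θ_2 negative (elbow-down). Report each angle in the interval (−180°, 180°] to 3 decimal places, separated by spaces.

wrist centre = target − a_3·(cos φ, sin φ) = (0.7070, 9.1920)
cos θ_2 = (84.9927−6²−7²)/(2·6·7) = -0.0001; θ_2 = -90.0050° (elbow-down)
β = atan2(9.1920,0.7070) = 85.6018°; ψ = atan2(-7.0000,5.9994) = -49.4016°
θ_1 = β − ψ = 135.0033°
θ_3 = φ − θ_1 − θ_2 = 45.0016° (wrapped to (-180°,180°])

135.003 -90.005 45.002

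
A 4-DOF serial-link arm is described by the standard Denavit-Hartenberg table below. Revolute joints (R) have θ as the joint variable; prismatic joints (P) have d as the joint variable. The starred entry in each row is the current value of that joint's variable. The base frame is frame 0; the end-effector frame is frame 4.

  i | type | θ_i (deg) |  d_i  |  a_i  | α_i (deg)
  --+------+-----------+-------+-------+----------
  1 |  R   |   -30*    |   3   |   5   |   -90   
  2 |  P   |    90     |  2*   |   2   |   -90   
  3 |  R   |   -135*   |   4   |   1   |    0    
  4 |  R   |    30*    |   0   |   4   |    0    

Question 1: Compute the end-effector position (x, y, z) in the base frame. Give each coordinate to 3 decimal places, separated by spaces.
after link 1: o_1 = (4.3301, -2.5000, 3.0000)
after link 2: o_2 = (5.3301, -0.7679, 1.0000)
after link 3: o_3 = (2.2196, 1.8444, 1.7071)
after link 4: o_4 = (4.1514, 5.1905, 2.7424)

4.151 5.190 2.742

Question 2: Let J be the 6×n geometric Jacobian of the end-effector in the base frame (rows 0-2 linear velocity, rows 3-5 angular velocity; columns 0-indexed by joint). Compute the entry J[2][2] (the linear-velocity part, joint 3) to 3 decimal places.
axis z_2 = (-0.8660,0.5000,-0.0000); lever o_n−o_2 = (-1.1787,5.9584,1.7424)
cross product → J_v[:, 2] = (0.8712,1.5089,-4.5708)
J_ω[:, 2] = z_2
entry J[2][2] = -4.5708

-4.571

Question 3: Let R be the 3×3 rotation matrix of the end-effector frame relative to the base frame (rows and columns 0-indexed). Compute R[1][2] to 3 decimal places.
0.500

End-effector z-axis (col 2 of R) = (-0.8660,0.5000,-0.0000)
R[1][2] = 0.5000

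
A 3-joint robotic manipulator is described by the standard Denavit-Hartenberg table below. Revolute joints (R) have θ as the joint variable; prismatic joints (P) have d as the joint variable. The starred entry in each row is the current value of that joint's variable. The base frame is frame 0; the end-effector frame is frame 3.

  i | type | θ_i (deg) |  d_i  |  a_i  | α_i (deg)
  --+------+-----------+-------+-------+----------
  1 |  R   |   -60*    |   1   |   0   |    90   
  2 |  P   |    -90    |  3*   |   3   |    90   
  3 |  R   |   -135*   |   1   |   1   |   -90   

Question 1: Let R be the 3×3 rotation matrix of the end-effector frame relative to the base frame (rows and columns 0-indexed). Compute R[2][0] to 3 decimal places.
End-effector x-axis (col 0 of R) = (0.6124,0.3536,0.7071)
R[2][0] = 0.7071

0.707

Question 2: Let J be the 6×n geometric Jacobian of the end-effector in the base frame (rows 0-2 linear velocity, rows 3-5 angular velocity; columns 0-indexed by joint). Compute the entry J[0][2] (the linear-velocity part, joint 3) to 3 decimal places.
0.612

axis z_2 = (-0.5000,0.8660,-0.0000); lever o_n−o_2 = (0.1124,1.2196,0.7071)
cross product → J_v[:, 2] = (0.6124,0.3536,-0.7071)
J_ω[:, 2] = z_2
entry J[0][2] = 0.6124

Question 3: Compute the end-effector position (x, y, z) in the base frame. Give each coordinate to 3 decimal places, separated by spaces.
-2.486 -0.280 -1.293

after link 1: o_1 = (0.0000, 0.0000, 1.0000)
after link 2: o_2 = (-2.5981, -1.5000, -2.0000)
after link 3: o_3 = (-2.4857, -0.2804, -1.2929)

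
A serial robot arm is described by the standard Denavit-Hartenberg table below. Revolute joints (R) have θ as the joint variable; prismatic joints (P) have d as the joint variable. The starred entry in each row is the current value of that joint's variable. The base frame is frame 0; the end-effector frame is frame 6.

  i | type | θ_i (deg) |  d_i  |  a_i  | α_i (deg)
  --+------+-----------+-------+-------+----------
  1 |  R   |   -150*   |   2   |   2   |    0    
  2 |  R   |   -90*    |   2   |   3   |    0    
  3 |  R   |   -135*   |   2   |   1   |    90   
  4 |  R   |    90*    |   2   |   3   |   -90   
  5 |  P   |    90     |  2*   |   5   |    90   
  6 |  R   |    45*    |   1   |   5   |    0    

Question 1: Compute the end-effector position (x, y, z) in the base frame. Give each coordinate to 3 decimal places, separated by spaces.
after link 1: o_1 = (-1.7321, -1.0000, 2.0000)
after link 2: o_2 = (-3.2321, 1.5981, 4.0000)
after link 3: o_3 = (-2.2661, 1.3393, 6.0000)
after link 4: o_4 = (-2.7838, -0.5926, 9.0000)
after link 5: o_5 = (-3.4215, 4.7547, 9.0000)
after link 6: o_6 = (-5.9215, 9.0848, 10.0000)

-5.922 9.085 10.000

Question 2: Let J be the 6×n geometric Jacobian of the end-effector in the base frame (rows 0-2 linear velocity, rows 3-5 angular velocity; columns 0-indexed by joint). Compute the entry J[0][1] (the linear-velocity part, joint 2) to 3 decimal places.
axis z_1 = (0.0000,0.0000,1.0000); lever o_n−o_1 = (-4.1895,10.0848,8.0000)
cross product → J_v[:, 1] = (-10.0848,-4.1895,0.0000)
J_ω[:, 1] = z_1
entry J[0][1] = -10.0848

-10.085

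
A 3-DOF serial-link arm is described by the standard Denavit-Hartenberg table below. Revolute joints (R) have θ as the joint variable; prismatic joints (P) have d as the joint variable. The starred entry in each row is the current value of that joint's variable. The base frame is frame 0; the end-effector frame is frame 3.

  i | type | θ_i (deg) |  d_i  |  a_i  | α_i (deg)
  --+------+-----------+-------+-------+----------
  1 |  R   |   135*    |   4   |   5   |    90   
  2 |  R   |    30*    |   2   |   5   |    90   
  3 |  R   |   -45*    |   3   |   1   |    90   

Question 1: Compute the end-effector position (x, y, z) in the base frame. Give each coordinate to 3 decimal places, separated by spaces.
-7.177 9.005 4.255

after link 1: o_1 = (-3.5355, 3.5355, 4.0000)
after link 2: o_2 = (-5.1832, 8.0116, 6.5000)
after link 3: o_3 = (-7.1769, 9.0053, 4.2555)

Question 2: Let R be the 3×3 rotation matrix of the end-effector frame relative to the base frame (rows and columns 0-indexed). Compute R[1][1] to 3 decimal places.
0.354

End-effector y-axis (col 1 of R) = (-0.3536,0.3536,-0.8660)
R[1][1] = 0.3536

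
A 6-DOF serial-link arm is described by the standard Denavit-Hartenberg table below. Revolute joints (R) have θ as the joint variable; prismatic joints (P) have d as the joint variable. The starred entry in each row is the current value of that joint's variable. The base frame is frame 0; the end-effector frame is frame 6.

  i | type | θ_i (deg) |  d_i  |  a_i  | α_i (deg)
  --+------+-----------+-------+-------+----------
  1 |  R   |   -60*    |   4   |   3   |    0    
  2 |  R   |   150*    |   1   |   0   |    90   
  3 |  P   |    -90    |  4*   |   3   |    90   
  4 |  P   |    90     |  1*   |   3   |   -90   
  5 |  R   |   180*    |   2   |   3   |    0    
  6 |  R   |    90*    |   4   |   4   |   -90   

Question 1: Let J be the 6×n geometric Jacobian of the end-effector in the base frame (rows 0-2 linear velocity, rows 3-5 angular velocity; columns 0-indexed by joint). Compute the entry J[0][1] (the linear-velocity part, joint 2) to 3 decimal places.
axis z_1 = (0.0000,0.0000,1.0000); lever o_n−o_1 = (4.0000,-5.0000,4.0000)
cross product → J_v[:, 1] = (5.0000,4.0000,-0.0000)
J_ω[:, 1] = z_1
entry J[0][1] = 5.0000

5.000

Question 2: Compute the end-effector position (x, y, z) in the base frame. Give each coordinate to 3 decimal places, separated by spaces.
after link 1: o_1 = (1.5000, -2.5981, 4.0000)
after link 2: o_2 = (1.5000, -2.5981, 5.0000)
after link 3: o_3 = (5.5000, -2.5981, 2.0000)
after link 4: o_4 = (8.5000, -3.5981, 2.0000)
after link 5: o_5 = (5.5000, -3.5981, 4.0000)
after link 6: o_6 = (5.5000, -7.5981, 8.0000)

5.500 -7.598 8.000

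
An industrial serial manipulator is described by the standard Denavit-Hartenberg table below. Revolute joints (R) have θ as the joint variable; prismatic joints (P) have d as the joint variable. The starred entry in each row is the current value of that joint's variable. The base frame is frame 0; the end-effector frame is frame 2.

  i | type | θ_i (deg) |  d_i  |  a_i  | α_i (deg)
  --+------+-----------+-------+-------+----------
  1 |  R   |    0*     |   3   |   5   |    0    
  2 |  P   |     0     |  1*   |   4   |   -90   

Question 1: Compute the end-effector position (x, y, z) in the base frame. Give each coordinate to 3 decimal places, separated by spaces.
after link 1: o_1 = (5.0000, 0.0000, 3.0000)
after link 2: o_2 = (9.0000, 0.0000, 4.0000)

9.000 0.000 4.000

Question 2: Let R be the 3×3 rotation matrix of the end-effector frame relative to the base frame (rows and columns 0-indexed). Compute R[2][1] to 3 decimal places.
-1.000

End-effector y-axis (col 1 of R) = (0.0000,0.0000,-1.0000)
R[2][1] = -1.0000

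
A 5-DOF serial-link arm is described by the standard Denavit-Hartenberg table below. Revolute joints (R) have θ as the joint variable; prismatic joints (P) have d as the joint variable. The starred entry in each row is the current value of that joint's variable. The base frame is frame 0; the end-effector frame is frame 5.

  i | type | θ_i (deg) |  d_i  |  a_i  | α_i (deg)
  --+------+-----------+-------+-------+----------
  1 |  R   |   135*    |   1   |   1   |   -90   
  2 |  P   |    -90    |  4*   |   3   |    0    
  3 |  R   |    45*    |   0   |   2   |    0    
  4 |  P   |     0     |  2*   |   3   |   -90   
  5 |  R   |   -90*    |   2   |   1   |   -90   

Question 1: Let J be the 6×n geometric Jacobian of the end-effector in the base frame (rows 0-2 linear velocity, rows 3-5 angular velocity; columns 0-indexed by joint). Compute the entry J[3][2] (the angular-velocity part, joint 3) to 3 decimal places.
-0.707

axis z_2 = (-0.7071,-0.7071,0.0000); lever o_n−o_2 = (-5.6213,1.3787,2.1213)
cross product → J_v[:, 2] = (-1.5000,1.5000,-4.9497)
J_ω[:, 2] = z_2
entry J[3][2] = -0.7071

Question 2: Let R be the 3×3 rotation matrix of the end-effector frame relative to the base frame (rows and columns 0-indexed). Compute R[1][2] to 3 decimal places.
0.500

End-effector z-axis (col 2 of R) = (-0.5000,0.5000,0.7071)
R[1][2] = 0.5000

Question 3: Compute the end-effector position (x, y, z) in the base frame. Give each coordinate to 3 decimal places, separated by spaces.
-9.157 -0.743 6.121

after link 1: o_1 = (-0.7071, 0.7071, 1.0000)
after link 2: o_2 = (-3.5355, -2.1213, 4.0000)
after link 3: o_3 = (-4.5355, -1.1213, 5.4142)
after link 4: o_4 = (-7.4497, -1.0355, 7.5355)
after link 5: o_5 = (-9.1569, -0.7426, 6.1213)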